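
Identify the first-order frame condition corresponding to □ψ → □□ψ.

Transitivity

Suppose □ψ→□□ψ is valid. Take Rxy, Ryz and set V(ψ)={w : Rxw}. Then □ψ at x, so □□ψ at x, so □ψ at y, so ψ at z, i.e. Rxz.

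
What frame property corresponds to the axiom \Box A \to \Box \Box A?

Transitivity

Suppose □A→□□A is valid. Take Rxy, Ryz and set V(A)={w : Rxw}. Then □A at x, so □□A at x, so □A at y, so A at z, i.e. Rxz.
The converse is a direct semantic check.
So the correspondent is transitivity.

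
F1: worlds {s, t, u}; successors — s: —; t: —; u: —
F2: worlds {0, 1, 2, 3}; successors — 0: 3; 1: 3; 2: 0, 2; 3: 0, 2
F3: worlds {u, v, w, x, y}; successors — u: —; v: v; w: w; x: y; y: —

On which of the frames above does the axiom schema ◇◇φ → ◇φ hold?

F1, F3

Frame correspondent (Sahlqvist): ∀x ∀y ∀z (Rxy ∧ Ryz → Rxz) — i.e. transitivity.
F1: holds.
F2: fails — R20 and R03 but not R23.
F3: holds.
Valid on: F1, F3.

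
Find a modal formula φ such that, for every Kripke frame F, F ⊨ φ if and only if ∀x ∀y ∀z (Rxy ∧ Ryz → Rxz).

This is transitivity; the standard corresponding axiom is 4: □p → □□p.
Suppose □p→□□p is valid. Take Rxy, Ryz and set V(p)={w : Rxw}. Then □p at x, so □□p at x, so □p at y, so p at z, i.e. Rxz.

□p → □□p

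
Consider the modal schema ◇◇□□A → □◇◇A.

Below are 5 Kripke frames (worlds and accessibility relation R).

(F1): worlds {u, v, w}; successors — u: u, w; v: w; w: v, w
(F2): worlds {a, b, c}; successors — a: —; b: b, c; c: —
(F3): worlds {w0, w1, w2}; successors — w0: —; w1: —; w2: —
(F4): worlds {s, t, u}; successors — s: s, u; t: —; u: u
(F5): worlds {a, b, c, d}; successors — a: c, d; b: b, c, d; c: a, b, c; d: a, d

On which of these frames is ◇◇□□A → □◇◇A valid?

This is the axiom for a generalized confluence (Geach) condition; its first-order frame correspondent is ∀x ∀y ∀z ((xR²y ∧ xRz) → ∃w (yR²w ∧ zR²w)).
(F1): satisfies the condition.
(F2): fails — bR²b, bRc but no w with bR²w and cR²w.
(F3): satisfies the condition.
(F4): satisfies the condition.
(F5): satisfies the condition.

(F1), (F3), (F4), (F5)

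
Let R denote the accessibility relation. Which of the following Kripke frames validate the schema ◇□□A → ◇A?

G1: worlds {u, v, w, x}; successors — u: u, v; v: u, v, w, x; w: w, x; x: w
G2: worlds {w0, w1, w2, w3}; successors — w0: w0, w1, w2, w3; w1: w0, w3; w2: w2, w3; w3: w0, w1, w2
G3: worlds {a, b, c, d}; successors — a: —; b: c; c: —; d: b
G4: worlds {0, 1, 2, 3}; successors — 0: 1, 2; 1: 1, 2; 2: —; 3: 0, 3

G1, G2

The schema corresponds to a generalized confluence (Geach) condition: ∀x ∀y (xRy → ∃w (yR²w ∧ xRw)).
G1: holds.
G2: holds.
G3: fails — bRc but no w with cR²w and bRw.
G4: fails — 0R2 but no w with 2R²w and 0Rw.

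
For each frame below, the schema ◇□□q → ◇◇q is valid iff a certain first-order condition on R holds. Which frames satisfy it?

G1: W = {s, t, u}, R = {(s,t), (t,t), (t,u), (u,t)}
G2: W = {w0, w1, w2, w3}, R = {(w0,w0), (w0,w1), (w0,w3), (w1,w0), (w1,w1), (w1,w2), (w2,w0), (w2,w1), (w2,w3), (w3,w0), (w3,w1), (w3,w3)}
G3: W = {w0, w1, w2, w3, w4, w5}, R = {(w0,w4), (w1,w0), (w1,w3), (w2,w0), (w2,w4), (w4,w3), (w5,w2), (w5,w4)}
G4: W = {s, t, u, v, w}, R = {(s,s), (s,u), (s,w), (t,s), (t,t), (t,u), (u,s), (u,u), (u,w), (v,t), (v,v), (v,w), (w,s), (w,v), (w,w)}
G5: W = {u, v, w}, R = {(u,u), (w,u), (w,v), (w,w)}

This is the axiom for a generalized confluence (Geach) condition; its first-order frame correspondent is ∀x ∀y (xRy → ∃w (yR²w ∧ xR²w)).
G1: ✓.
G2: ✓.
G3: fails — w0Rw4 but no w with w4R²w and w0R²w.
G4: ✓.
G5: fails — wRv but no t with vR²t and wR²t.
Valid on: G1, G2, G4.

G1, G2, G4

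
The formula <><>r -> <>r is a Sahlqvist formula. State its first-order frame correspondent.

This is a form of the 4 axiom.
It corresponds to transitivity: forall x forall y forall z (Rxy & Ryz -> Rxz).

transitivity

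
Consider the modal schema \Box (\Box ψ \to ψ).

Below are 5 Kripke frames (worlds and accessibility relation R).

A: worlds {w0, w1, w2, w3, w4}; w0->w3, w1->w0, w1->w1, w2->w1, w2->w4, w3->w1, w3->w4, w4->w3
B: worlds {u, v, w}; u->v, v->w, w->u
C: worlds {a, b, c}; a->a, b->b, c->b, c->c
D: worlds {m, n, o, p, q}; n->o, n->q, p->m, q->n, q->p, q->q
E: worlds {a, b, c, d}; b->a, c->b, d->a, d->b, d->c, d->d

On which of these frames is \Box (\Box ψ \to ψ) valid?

C

Frame correspondent (Sahlqvist): \forall x \forall y (Rxy \to Ryy) — i.e. shift-reflexivity.
A: fails — Rw1w0 but not Rw0w0.
B: fails — Ruv but not Rvv.
C: satisfies the condition.
D: fails — Rpm but not Rmm.
E: fails — Rdc but not Rcc.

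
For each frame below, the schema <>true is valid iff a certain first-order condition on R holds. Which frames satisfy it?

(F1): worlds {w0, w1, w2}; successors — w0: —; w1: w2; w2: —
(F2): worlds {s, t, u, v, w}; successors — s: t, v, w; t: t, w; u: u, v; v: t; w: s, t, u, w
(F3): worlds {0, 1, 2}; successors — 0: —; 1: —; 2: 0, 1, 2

(F2)

Frame correspondent (Sahlqvist): forall x exists y Rxy — i.e. seriality.
(F1): fails — world w0 has no successor.
(F2): satisfies the condition.
(F3): fails — world 0 has no successor.
Valid on: (F2).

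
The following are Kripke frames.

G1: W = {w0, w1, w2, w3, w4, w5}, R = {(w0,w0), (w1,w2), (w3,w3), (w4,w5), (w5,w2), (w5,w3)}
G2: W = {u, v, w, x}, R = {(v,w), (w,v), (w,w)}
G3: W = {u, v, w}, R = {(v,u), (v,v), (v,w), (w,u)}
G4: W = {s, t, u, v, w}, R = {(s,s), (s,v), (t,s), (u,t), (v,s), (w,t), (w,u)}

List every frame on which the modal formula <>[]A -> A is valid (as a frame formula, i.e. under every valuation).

This is the axiom for symmetry; its first-order frame correspondent is forall x forall y (Rxy -> Ryx).
G1: fails — Rw1w2 but not Rw2w1.
G2: satisfies the condition.
G3: fails — Rvu but not Ruv.
G4: fails — Rwt but not Rtw.

G2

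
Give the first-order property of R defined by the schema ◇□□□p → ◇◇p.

∀x ∀y (xRy → ∃w (yR³w ∧ xR²w))

This is a Sahlqvist (Geach-type) schema ◇^1□^3p → □^0◇^2p.
Minimal-valuation argument: fix x; take any y with xR^1y and any z with xR^0z. Set V(p) to the set of worlds R-reachable from y in exactly 3 steps. Then □^3p holds at y, so the antecedent holds at x; validity forces ◇^2p at z, giving a w with zR^2w and yR^3w.
First-order correspondent: ∀x ∀y (xRy → ∃w (yR³w ∧ xR²w)).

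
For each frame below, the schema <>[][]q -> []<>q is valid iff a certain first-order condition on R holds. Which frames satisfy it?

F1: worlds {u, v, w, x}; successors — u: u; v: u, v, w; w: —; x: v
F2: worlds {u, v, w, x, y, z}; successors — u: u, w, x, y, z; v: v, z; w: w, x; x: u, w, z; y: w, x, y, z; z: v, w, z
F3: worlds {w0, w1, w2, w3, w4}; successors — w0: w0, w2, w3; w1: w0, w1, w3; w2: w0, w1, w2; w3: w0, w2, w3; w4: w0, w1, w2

Frame correspondent (Sahlqvist): forall x forall y forall z ((xRy & xRz) -> exists w (y R^2 w & zRw)) — i.e. a generalized confluence (Geach) condition.
F1: fails — vRu, vRw but no t with uR²t and wRt.
F2: holds.
F3: holds.
Valid on: F2, F3.

F2, F3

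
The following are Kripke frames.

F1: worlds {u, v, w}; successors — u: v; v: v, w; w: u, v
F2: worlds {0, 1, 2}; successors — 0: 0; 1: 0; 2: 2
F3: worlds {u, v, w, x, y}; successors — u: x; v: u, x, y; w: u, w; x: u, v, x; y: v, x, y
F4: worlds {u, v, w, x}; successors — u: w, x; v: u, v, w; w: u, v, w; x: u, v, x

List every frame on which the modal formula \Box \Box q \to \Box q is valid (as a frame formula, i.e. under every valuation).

F2, F3, F4

The schema corresponds to density: \forall x \forall y (Rxy \to \exists z (Rxz \wedge Rzy)).
F1: fails — Rwu but no z with Rwz and Rzu.
F2: ✓.
F3: ✓.
F4: ✓.
Valid on: F2, F3, F4.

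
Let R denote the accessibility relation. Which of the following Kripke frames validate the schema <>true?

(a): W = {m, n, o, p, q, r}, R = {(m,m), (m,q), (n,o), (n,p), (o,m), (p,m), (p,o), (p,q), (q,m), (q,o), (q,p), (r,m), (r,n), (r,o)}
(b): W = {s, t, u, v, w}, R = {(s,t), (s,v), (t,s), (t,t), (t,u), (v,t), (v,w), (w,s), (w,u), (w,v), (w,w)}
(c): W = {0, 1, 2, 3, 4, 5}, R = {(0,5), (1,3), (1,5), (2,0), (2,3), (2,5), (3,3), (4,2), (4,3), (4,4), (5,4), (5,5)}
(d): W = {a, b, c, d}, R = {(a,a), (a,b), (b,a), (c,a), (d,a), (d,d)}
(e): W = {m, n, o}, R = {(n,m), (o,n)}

Frame correspondent (Sahlqvist): forall x exists y Rxy — i.e. seriality.
(a): ✓.
(b): fails — world u has no successor.
(c): ✓.
(d): ✓.
(e): fails — world m has no successor.

(a), (c), (d)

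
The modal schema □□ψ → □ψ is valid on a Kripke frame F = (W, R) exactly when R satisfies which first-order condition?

Suppose □□ψ→□ψ is valid. Take Rxy and set V(ψ)={w : xR²w}. Then □□ψ at x, so □ψ at x, so ψ at y, i.e. ∃z(Rxz∧Rzy).
Conversely, any frame satisfying ∀x ∀y (Rxy → ∃z (Rxz ∧ Rzy)) validates the schema.
Frame condition: ∀x ∀y (Rxy → ∃z (Rxz ∧ Rzy)).

Density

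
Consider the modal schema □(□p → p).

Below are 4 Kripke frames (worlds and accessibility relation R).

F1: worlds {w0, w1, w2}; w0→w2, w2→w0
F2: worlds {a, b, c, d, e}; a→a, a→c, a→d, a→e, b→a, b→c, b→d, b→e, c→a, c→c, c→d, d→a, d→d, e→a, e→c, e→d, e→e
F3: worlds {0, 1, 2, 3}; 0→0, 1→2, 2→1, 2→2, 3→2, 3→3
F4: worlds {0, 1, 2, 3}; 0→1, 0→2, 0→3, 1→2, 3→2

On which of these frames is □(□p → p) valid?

F2

This is the axiom for shift-reflexivity; its first-order frame correspondent is ∀x ∀y (Rxy → Ryy).
F1: fails — Rw0w2 but not Rw2w2.
F2: holds.
F3: fails — R21 but not R11.
F4: fails — R32 but not R22.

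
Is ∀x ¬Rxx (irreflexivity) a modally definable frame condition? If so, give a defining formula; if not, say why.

If a class were modally definable it would be closed under surjective bounded morphisms (Goldblatt–Thomason).
The 4-cycle (worlds 0,1,2,3 with 0→1→2→3→0) is irreflexive, and the map sending every world to a single reflexive point • is a surjective bounded morphism (forth: every edge maps to (•,•); back: every world has a successor). So any modal formula valid on the 4-cycle is also valid on the reflexive point, which is not irreflexive.
So no modal formula (or set of formulas) defines exactly the irreflexive frames.

No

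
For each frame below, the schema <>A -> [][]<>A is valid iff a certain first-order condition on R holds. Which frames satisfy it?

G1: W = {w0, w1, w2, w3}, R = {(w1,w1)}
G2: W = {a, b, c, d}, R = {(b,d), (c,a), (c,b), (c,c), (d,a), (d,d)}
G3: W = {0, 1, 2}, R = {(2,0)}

This is the axiom for a generalized confluence (Geach) condition; its first-order frame correspondent is forall x forall y forall z ((xRy & x R^2 z) -> exists w (y = w & zRw)).
G1: holds.
G2: fails — bRd, bR²a but no w with d=w and aRw.
G3: holds.

G1, G3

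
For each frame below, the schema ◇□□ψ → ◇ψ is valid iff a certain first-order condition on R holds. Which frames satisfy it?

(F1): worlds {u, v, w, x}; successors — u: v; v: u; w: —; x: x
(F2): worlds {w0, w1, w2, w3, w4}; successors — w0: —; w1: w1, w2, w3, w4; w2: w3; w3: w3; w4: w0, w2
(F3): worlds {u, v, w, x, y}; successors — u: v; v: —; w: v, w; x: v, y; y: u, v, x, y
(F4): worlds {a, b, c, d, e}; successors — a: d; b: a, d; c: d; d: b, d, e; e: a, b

(F1), (F4)

The schema corresponds to a generalized confluence (Geach) condition: ∀x ∀y (xRy → ∃w (yR²w ∧ xRw)).
(F1): satisfies the condition.
(F2): fails — w4Rw0 but no w with w0R²w and w4Rw.
(F3): fails — uRv but no t with vR²t and uRt.
(F4): satisfies the condition.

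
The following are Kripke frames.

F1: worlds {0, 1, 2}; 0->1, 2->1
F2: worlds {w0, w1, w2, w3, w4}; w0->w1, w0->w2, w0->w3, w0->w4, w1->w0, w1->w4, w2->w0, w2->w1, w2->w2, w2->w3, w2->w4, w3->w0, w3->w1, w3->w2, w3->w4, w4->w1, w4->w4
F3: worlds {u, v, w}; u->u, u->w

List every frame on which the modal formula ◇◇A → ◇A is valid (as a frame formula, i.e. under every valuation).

F1, F3

Frame correspondent (Sahlqvist): ∀x ∀y ∀z (Rxy ∧ Ryz → Rxz) — i.e. transitivity.
F1: satisfies the condition.
F2: fails — Rw1w0 and Rw0w1 but not Rw1w1.
F3: satisfies the condition.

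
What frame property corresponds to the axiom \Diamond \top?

◇⊤ holds at w iff w has a successor, so frame-validity of ◇⊤ is exactly seriality. Equivalently via □φ → ◇φ:
Suppose □φ→◇φ is valid. At any x set V(φ)=W. Then □φ at x, so ◇φ at x, so x has a successor.

seriality: \forall x \exists y Rxy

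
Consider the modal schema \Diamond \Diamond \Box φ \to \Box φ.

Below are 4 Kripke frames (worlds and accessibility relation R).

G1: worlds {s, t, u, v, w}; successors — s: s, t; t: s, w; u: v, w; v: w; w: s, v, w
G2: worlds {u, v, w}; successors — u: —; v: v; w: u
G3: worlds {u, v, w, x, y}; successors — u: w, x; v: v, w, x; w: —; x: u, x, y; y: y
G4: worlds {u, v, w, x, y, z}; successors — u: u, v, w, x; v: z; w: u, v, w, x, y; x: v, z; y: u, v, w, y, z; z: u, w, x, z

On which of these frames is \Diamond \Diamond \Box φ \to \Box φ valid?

G2

The schema corresponds to a generalized confluence (Geach) condition: \forall x \forall y \forall z ((x R^2 y \wedge xRz) \to \exists w (yRw \wedge z = w)).
G1: fails — sR²t, sRt but no w* with tRw* and t=w*.
G2: ✓.
G3: fails — uR²x, uRw but no t with xRt and w=t.
G4: fails — uR²v, uRu but no t with vRt and u=t.
Valid on: G2.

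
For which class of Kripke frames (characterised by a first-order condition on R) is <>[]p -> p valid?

This is frame-equivalent to p → □◇p (substitute ¬p for p and contrapose).
Suppose p→□◇p is valid. Take Rxy and set V(p)={x}. Then p at x, so □◇p at x, so ◇p at y, so some z with Ryz has p; z=x, i.e. Ryx.
The converse is a direct semantic check.
Frame condition: forall x forall y (Rxy -> Ryx).

symmetry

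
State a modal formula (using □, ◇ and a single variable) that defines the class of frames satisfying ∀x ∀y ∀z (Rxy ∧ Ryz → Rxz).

A defining formula is □r → □□r (the 4 axiom).
Suppose □r→□□r is valid. Take Rxy, Ryz and set V(r)={w : Rxw}. Then □r at x, so □□r at x, so □r at y, so r at z, i.e. Rxz.

□r → □□r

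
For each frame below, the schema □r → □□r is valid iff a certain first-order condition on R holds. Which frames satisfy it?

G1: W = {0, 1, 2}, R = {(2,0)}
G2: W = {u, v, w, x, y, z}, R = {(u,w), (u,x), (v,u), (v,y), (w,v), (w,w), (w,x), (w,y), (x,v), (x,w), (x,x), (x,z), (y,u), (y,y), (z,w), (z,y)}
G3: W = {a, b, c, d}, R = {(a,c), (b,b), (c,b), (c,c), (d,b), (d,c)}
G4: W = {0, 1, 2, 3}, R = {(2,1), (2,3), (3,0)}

G1

Frame correspondent (Sahlqvist): ∀x ∀y ∀z (Rxy ∧ Ryz → Rxz) — i.e. transitivity.
G1: ✓.
G2: fails — Rxw and Rwy but not Rxy.
G3: fails — Rac and Rcb but not Rab.
G4: fails — R23 and R30 but not R20.
Valid on: G1.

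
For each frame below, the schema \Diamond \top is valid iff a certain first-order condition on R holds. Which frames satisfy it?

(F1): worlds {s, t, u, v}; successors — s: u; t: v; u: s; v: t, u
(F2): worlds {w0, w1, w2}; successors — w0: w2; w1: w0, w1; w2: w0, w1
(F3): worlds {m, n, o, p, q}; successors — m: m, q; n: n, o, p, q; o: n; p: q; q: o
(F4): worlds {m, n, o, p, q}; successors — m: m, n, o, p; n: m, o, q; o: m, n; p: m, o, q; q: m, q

Frame correspondent (Sahlqvist): \forall x \exists y Rxy — i.e. seriality.
(F1): ✓.
(F2): ✓.
(F3): ✓.
(F4): ✓.

(F1), (F2), (F3), (F4)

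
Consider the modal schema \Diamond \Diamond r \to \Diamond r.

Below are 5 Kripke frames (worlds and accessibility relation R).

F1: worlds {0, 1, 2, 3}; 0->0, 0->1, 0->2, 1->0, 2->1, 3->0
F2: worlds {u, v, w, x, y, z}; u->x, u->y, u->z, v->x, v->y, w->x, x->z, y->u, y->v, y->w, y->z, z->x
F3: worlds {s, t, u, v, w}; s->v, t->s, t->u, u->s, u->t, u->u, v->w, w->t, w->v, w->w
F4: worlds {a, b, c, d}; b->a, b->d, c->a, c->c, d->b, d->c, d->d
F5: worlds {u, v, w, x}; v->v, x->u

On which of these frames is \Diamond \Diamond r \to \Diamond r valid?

F5

Frame correspondent (Sahlqvist): \forall x \forall y \forall z (Rxy \wedge Ryz \to Rxz) — i.e. transitivity.
F1: fails — R10 and R02 but not R12.
F2: fails — Rwx and Rxz but not Rwz.
F3: fails — Rwt and Rts but not Rws.
F4: fails — Rdc and Rca but not Rda.
F5: holds.
Valid on: F5.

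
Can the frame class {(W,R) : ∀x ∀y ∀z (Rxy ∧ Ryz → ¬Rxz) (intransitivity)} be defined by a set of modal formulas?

Any modally definable frame class is closed under surjective bounded morphisms.
The 7-cycle (worlds w0,w1,w2,w3,w4,w5,w6 with w0→w1→w2→w3→w4→w5→w6→w0) is intransitive. Mapping every world to a single reflexive point • is a surjective bounded morphism; the reflexive point is not intransitive (R••∧R•• but R••).
Hence intransitivity is not modally definable.

Not definable by any modal formula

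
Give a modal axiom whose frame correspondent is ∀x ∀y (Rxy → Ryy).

□(□s → s)

A defining formula is □(□s → s) (the T□ axiom).
Suppose □(□s→s) is valid. Take Rxy and set V(s)={w : Ryw}. Then at y, □s holds; since □(□s→s) at x, □s→s at y, so s at y, i.e. Ryy.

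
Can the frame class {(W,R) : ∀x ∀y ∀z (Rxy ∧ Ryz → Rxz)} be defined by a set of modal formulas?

Yes: it is transitivity, defined by the 4 schema □r → □□r.
Suppose □r→□□r is valid. Take Rxy, Ryz and set V(r)={w : Rxw}. Then □r at x, so □□r at x, so □r at y, so r at z, i.e. Rxz.

Yes — defined by □r → □□r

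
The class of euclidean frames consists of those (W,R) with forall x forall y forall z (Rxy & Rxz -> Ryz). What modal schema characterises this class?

A defining formula is ◇q → □◇q (the 5 axiom).
Suppose ◇q→□◇q is valid. Take Rxy, Rxz and set V(q)={y}. Then ◇q at x, so □◇q at x, so ◇q at z, so some w with Rzw has q; w=y, i.e. Rzy. By symmetry of the argument, Ryz.

◇q → □◇q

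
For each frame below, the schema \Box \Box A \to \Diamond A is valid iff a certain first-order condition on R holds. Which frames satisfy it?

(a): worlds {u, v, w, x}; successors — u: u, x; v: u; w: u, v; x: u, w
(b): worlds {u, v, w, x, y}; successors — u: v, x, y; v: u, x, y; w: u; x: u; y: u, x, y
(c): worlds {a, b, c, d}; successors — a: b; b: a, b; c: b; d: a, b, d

(a), (c)

This is the axiom for a generalized confluence (Geach) condition; its first-order frame correspondent is \forall x \exists w (x R^2 w \wedge xRw).
(a): condition met.
(b): fails — at w but no t with wR²t and wRt.
(c): condition met.
Valid on: (a), (c).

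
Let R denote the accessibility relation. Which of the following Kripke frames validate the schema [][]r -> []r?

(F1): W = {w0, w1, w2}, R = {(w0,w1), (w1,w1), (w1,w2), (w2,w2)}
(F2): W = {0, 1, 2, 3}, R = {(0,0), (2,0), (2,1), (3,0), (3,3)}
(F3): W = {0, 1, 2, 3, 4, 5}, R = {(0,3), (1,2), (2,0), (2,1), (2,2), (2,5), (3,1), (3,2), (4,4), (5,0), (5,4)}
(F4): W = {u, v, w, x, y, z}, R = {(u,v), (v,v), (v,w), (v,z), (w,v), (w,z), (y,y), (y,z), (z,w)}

(F1)

This is the axiom for density; its first-order frame correspondent is forall x forall y (Rxy -> exists z (Rxz & Rzy)).
(F1): condition met.
(F2): fails — R21 but no z with R2z and Rz1.
(F3): fails — R50 but no z with R5z and Rz0.
(F4): fails — Rzw but no t with Rzt and Rtw.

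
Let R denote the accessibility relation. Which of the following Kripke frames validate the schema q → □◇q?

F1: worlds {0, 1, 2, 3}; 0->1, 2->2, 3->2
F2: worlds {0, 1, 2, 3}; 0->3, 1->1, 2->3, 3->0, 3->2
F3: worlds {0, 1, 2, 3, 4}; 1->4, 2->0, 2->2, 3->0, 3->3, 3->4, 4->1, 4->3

Frame correspondent (Sahlqvist): ∀x ∀y (Rxy → Ryx) — i.e. symmetry.
F1: fails — R01 but not R10.
F2: holds.
F3: fails — R20 but not R02.
Valid on: F2.

F2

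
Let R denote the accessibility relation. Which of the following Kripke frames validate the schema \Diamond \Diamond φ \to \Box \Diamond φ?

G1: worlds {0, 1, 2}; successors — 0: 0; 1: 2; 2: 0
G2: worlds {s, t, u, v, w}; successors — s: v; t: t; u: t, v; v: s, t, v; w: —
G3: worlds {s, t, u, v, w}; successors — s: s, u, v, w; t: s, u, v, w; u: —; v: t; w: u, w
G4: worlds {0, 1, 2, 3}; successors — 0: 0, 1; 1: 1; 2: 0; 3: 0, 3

This is the axiom for a generalized confluence (Geach) condition; its first-order frame correspondent is \forall x \forall y \forall z ((x R^2 y \wedge xRz) \to \exists w (y = w \wedge zRw)).
G1: ✓.
G2: fails — uR²s, uRt but no w* with s=w* and tRw*.
G3: fails — sR²s, sRu but no w* with s=w* and uRw*.
G4: fails — 0R²0, 0R1 but no w with 0=w and 1Rw.
Valid on: G1.

G1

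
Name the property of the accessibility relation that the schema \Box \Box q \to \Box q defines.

density

Suppose □□q→□q is valid. Take Rxy and set V(q)={w : xR²w}. Then □□q at x, so □q at x, so q at y, i.e. ∃z(Rxz∧Rzy).
Conversely, any frame satisfying \forall x \forall y (Rxy \to \exists z (Rxz \wedge Rzy)) validates the schema.
So the correspondent is density.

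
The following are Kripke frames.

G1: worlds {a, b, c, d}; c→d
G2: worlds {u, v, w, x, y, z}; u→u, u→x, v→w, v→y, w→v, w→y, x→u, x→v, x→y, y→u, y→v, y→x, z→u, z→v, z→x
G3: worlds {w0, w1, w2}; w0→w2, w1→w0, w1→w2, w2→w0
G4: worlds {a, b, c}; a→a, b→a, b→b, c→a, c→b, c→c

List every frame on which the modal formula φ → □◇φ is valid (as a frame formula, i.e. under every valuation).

none

Frame correspondent (Sahlqvist): ∀x ∀y (Rxy → Ryx) — i.e. symmetry.
G1: fails — Rcd but not Rdc.
G2: fails — Rzx but not Rxz.
G3: fails — Rw1w2 but not Rw2w1.
G4: fails — Rba but not Rab.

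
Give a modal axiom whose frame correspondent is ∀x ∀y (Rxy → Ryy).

This is shift-reflexivity; the standard corresponding axiom is T□: □(□r → r).
Suppose □(□r→r) is valid. Take Rxy and set V(r)={w : Ryw}. Then at y, □r holds; since □(□r→r) at x, □r→r at y, so r at y, i.e. Ryy.

□(□r → r)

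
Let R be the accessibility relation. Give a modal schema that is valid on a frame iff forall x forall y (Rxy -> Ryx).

ψ → □◇ψ

The condition is symmetry. The B schema ψ → □◇ψ defines it.
Suppose ψ→□◇ψ is valid. Take Rxy and set V(ψ)={x}. Then ψ at x, so □◇ψ at x, so ◇ψ at y, so some z with Ryz has ψ; z=x, i.e. Ryx.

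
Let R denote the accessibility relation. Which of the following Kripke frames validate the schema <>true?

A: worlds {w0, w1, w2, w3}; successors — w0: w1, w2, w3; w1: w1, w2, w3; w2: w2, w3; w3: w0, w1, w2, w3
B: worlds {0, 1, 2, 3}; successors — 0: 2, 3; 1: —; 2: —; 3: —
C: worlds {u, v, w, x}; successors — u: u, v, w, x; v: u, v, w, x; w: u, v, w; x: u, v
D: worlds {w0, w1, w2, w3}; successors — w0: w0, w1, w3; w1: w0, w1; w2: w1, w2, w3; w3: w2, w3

A, C, D

Frame correspondent (Sahlqvist): forall x exists y Rxy — i.e. seriality.
A: satisfies the condition.
B: fails — world 1 has no successor.
C: satisfies the condition.
D: satisfies the condition.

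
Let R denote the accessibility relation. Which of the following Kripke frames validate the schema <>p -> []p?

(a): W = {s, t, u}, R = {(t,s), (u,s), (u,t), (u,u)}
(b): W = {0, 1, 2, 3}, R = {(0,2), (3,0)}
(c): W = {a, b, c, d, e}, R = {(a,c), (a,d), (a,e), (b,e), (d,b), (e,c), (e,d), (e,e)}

The schema corresponds to partial functionality: forall x forall y forall z (Rxy & Rxz -> y = z).
(a): fails — u sees both s and t.
(b): condition met.
(c): fails — a sees both c and d.
Valid on: (b).

(b)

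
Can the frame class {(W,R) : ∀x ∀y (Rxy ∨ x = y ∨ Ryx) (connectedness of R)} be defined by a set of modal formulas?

Any modally definable frame class is closed under disjoint unions.
Take 2 disjoint single-world reflexive frames: each is trivially connected, but their disjoint union has 2 worlds with no edge between distinct components, so it is not connected.
Hence connectedness of R is not modally definable.

No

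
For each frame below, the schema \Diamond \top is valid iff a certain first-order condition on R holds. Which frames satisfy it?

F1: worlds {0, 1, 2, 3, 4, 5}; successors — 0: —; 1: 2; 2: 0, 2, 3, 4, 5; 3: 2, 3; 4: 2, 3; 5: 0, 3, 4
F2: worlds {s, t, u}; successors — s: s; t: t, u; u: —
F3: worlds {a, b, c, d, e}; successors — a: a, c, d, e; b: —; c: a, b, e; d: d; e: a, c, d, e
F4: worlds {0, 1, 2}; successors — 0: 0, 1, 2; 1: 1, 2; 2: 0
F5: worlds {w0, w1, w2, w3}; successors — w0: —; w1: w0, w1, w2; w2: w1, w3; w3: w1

F4

The schema corresponds to seriality: \forall x \exists y Rxy.
F1: fails — world 0 has no successor.
F2: fails — world u has no successor.
F3: fails — world b has no successor.
F4: condition met.
F5: fails — world w0 has no successor.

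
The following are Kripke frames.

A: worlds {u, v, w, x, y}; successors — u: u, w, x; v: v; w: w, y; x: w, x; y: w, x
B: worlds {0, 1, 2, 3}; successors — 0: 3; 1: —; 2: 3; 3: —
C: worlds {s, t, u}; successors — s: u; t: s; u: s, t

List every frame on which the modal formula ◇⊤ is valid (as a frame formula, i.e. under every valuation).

Frame correspondent (Sahlqvist): ∀x ∃y Rxy — i.e. seriality.
A: satisfies the condition.
B: fails — world 1 has no successor.
C: satisfies the condition.
Valid on: A, C.

A, C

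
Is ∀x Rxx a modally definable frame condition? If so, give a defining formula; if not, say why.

The condition is reflexivity. A defining modal formula is □r → r.
Suppose □r→r is valid. At any x set V(r)={w : Rxw}. Then □r holds at x, so r holds at x, i.e. Rxx.

Definable; □r → r defines it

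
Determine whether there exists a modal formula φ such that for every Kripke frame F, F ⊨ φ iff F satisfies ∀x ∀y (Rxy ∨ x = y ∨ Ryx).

Not definable by any modal formula

If a class were modally definable it would be closed under disjoint unions (Goldblatt–Thomason).
Take 2 disjoint single-world reflexive frames: each is trivially connected, but their disjoint union has 2 worlds with no edge between distinct components, so it is not connected.
Hence connectedness of R is not modally definable.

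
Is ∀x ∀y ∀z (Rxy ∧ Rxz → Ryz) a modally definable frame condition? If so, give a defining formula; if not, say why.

This is a Sahlqvist condition; the 5 axiom ◇r → □◇r defines it.
Suppose ◇r→□◇r is valid. Take Rxy, Rxz and set V(r)={y}. Then ◇r at x, so □◇r at x, so ◇r at z, so some w with Rzw has r; w=y, i.e. Rzy. By symmetry of the argument, Ryz.

Definable; ◇r → □◇r defines it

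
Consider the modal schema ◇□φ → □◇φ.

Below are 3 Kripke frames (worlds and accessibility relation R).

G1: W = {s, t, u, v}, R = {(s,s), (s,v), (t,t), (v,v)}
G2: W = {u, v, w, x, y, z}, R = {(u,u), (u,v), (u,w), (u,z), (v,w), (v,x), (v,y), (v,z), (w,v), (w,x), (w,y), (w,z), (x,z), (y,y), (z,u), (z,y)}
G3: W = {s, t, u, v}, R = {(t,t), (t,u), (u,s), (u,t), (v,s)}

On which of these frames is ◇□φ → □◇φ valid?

The schema corresponds to convergence: ∀x ∀y ∀z (Rxy ∧ Rxz → ∃w (Ryw ∧ Rzw)).
G1: condition met.
G2: fails — Rvz and Rvx but z and x have no common successor.
G3: fails — Rut and Rus but t and s have no common successor.

G1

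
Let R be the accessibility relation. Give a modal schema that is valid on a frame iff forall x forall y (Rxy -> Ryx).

q → □◇q

This is symmetry; the standard corresponding axiom is B: q → □◇q.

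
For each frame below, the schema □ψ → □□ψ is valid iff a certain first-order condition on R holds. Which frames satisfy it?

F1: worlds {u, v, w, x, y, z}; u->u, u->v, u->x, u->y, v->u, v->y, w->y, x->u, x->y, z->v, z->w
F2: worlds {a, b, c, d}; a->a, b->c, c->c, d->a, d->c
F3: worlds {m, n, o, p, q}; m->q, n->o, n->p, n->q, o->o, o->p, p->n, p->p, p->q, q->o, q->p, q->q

F2

The schema corresponds to transitivity: ∀x ∀y ∀z (Rxy ∧ Ryz → Rxz).
F1: fails — Rvu and Ruv but not Rvv.
F2: ✓.
F3: fails — Rop and Rpn but not Ron.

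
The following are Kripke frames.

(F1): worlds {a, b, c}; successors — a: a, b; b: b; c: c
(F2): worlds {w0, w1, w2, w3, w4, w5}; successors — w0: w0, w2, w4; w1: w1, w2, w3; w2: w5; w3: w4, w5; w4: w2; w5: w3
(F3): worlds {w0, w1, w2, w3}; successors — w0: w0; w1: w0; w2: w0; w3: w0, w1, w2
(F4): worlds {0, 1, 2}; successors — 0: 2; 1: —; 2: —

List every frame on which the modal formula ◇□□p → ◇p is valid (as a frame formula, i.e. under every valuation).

The schema corresponds to a generalized confluence (Geach) condition: ∀x ∀y (xRy → ∃w (yR²w ∧ xRw)).
(F1): satisfies the condition.
(F2): fails — w0Rw2 but no w with w2R²w and w0Rw.
(F3): satisfies the condition.
(F4): fails — 0R2 but no w with 2R²w and 0Rw.

(F1), (F3)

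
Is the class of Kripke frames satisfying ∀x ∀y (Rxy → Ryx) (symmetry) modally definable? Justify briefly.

Yes — defined by r → □◇r

This is a Sahlqvist condition; the B axiom r → □◇r defines it.
Suppose r→□◇r is valid. Take Rxy and set V(r)={x}. Then r at x, so □◇r at x, so ◇r at y, so some z with Ryz has r; z=x, i.e. Ryx.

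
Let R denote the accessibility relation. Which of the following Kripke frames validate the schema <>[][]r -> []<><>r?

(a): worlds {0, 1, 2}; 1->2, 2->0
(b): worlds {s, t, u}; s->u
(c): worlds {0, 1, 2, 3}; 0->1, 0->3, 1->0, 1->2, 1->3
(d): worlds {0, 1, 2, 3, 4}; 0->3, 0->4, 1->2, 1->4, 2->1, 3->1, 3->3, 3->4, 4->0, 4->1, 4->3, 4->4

Frame correspondent (Sahlqvist): forall x forall y forall z ((xRy & xRz) -> exists w (y R^2 w & z R^2 w)) — i.e. a generalized confluence (Geach) condition.
(a): fails — 1R2, 1R2 but no w with 2R²w and 2R²w.
(b): fails — sRu, sRu but no w with uR²w and uR²w.
(c): fails — 0R1, 0R3 but no w with 1R²w and 3R²w.
(d): ✓.
Valid on: (d).

(d)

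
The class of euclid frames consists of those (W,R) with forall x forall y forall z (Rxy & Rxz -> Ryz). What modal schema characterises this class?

◇s → □◇s

A defining formula is ◇s → □◇s (the 5 axiom).
Suppose ◇s→□◇s is valid. Take Rxy, Rxz and set V(s)={y}. Then ◇s at x, so □◇s at x, so ◇s at z, so some w with Rzw has s; w=y, i.e. Rzy. By symmetry of the argument, Ryz.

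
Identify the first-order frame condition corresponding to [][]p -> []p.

Density

Suppose □□p→□p is valid. Take Rxy and set V(p)={w : xR²w}. Then □□p at x, so □p at x, so p at y, i.e. ∃z(Rxz∧Rzy).
Conversely, any frame satisfying forall x forall y (Rxy -> exists z (Rxz & Rzy)) validates the schema.
Frame condition: forall x forall y (Rxy -> exists z (Rxz & Rzy)).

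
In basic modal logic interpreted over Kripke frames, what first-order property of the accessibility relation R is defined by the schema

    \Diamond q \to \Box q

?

Partial functionality

Suppose ◇q→□q is valid. Take Rxy, Rxz and set V(q)={y}. Then ◇q at x, so □q at x, so q at z, i.e. z=y.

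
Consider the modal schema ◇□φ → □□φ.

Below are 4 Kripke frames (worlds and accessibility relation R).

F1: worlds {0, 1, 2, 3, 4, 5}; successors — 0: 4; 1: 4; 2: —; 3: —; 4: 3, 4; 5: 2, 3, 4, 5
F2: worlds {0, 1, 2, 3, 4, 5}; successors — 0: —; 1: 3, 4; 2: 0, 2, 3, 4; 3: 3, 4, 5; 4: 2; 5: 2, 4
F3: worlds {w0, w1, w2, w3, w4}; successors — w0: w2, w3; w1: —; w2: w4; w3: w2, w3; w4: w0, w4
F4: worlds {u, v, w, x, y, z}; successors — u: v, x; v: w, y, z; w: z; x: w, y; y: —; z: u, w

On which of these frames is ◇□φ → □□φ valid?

none

This is the axiom for a generalized confluence (Geach) condition; its first-order frame correspondent is ∀x ∀y ∀z ((xRy ∧ xR²z) → ∃w (yRw ∧ z = w)).
F1: fails — 4R3, 4R²3 but no w with 3Rw and 3=w.
F2: fails — 1R3, 1R²2 but no w with 3Rw and 2=w.
F3: fails — w0Rw2, w0R²w2 but no w with w2Rw and w2=w.
F4: fails — uRx, uR²z but no t with xRt and z=t.
Valid on no frame.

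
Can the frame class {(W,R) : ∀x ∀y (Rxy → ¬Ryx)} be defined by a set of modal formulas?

Not definable by any modal formula

Any modally definable frame class is closed under surjective bounded morphisms.
The 5-cycle (worlds a,b,c,d,e with a→b→c→d→e→a) is asymmetric. Mapping every world to a single reflexive point • is a surjective bounded morphism, and the reflexive point is not asymmetric (R•• but asymmetry requires ¬R••).
Hence asymmetry is not modally definable.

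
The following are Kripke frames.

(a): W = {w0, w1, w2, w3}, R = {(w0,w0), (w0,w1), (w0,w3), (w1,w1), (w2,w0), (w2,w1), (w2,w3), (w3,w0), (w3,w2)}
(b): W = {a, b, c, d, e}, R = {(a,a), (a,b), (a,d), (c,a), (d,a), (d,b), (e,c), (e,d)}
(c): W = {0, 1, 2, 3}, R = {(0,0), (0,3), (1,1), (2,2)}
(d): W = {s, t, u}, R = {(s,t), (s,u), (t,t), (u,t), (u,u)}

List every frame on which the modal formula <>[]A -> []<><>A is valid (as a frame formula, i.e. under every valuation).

(d)

This is the axiom for a generalized confluence (Geach) condition; its first-order frame correspondent is forall x forall y forall z ((xRy & xRz) -> exists w (yRw & z R^2 w)).
(a): fails — w0Rw3, w0Rw1 but no w with w3Rw and w1R²w.
(b): fails — aRa, aRb but no w with aRw and bR²w.
(c): fails — 0R0, 0R3 but no w with 0Rw and 3R²w.
(d): holds.
Valid on: (d).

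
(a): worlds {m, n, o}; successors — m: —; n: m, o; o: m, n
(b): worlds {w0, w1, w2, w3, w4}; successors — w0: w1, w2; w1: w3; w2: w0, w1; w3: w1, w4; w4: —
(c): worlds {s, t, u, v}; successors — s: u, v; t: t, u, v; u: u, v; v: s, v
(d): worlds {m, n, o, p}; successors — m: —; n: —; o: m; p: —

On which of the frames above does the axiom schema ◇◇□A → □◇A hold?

The schema corresponds to a generalized confluence (Geach) condition: ∀x ∀y ∀z ((xR²y ∧ xRz) → ∃w (yRw ∧ zRw)).
(a): fails — nR²m, nRm but no w with mRw and mRw.
(b): fails — w0R²w0, w0Rw1 but no w with w0Rw and w1Rw.
(c): ✓.
(d): ✓.

(c), (d)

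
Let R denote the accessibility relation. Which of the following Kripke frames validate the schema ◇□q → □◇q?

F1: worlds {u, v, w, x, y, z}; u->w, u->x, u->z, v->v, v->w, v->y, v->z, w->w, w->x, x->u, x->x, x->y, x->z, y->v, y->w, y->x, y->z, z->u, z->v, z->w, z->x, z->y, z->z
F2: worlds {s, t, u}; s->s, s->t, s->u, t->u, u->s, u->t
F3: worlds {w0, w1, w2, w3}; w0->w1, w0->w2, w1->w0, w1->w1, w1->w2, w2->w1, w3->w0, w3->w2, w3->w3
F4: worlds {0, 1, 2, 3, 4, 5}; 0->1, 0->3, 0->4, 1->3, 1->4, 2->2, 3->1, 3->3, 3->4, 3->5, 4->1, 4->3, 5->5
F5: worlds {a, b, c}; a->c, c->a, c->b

Frame correspondent (Sahlqvist): ∀x ∀y ∀z (Rxy ∧ Rxz → ∃w (Ryw ∧ Rzw)) — i.e. convergence.
F1: holds.
F2: fails — Rsu and Rst but u and t have no common successor.
F3: fails — Rw3w2 and Rw3w3 but w2 and w3 have no common successor.
F4: fails — R34 and R35 but 4 and 5 have no common successor.
F5: fails — Rca and Rcb but a and b have no common successor.
Valid on: F1.

F1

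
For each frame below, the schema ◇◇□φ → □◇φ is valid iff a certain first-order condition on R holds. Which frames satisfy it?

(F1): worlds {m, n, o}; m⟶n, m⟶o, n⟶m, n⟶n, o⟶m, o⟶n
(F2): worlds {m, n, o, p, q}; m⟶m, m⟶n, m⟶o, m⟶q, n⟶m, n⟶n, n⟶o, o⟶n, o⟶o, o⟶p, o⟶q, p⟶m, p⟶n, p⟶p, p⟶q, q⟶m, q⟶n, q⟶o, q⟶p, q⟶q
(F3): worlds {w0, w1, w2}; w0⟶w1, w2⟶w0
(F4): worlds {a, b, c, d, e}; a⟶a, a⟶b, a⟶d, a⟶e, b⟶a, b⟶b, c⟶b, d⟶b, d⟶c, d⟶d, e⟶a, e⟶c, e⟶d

(F1), (F2)

This is the axiom for a generalized confluence (Geach) condition; its first-order frame correspondent is ∀x ∀y ∀z ((xR²y ∧ xRz) → ∃w (yRw ∧ zRw)).
(F1): holds.
(F2): holds.
(F3): fails — w2R²w1, w2Rw0 but no w with w1Rw and w0Rw.
(F4): fails — aR²c, aRe but no w with cRw and eRw.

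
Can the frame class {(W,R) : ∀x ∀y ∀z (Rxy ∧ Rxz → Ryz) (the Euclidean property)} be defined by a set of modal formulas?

The condition is the Euclidean property. A defining modal formula is ◇p → □◇p.
Suppose ◇p→□◇p is valid. Take Rxy, Rxz and set V(p)={y}. Then ◇p at x, so □◇p at x, so ◇p at z, so some w with Rzw has p; w=y, i.e. Rzy. By symmetry of the argument, Ryz.

Yes — defined by ◇p → □◇p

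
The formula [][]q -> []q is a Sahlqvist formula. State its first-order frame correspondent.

Suppose □□q→□q is valid. Take Rxy and set V(q)={w : xR²w}. Then □□q at x, so □q at x, so q at y, i.e. ∃z(Rxz∧Rzy).
Conversely, on a frame with density the schema holds at every world under every valuation.
Frame condition: forall x forall y (Rxy -> exists z (Rxz & Rzy)).

Density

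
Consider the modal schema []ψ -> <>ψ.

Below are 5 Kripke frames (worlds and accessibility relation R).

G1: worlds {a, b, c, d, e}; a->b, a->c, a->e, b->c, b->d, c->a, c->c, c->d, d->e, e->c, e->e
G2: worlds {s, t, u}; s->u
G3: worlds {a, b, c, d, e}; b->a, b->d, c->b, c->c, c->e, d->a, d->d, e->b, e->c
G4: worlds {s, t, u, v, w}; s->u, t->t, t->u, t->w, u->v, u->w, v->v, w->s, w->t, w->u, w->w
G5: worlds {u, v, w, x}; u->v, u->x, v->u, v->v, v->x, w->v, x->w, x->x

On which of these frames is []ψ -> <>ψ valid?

G1, G4, G5

Frame correspondent (Sahlqvist): forall x exists y Rxy — i.e. seriality.
G1: holds.
G2: fails — world t has no successor.
G3: fails — world a has no successor.
G4: holds.
G5: holds.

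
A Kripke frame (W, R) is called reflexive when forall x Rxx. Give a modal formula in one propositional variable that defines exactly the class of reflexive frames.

□ψ → ψ

This is reflexivity; the standard corresponding axiom is T: □ψ → ψ.
Suppose □ψ→ψ is valid. At any x set V(ψ)={w : Rxw}. Then □ψ holds at x, so ψ holds at x, i.e. Rxx.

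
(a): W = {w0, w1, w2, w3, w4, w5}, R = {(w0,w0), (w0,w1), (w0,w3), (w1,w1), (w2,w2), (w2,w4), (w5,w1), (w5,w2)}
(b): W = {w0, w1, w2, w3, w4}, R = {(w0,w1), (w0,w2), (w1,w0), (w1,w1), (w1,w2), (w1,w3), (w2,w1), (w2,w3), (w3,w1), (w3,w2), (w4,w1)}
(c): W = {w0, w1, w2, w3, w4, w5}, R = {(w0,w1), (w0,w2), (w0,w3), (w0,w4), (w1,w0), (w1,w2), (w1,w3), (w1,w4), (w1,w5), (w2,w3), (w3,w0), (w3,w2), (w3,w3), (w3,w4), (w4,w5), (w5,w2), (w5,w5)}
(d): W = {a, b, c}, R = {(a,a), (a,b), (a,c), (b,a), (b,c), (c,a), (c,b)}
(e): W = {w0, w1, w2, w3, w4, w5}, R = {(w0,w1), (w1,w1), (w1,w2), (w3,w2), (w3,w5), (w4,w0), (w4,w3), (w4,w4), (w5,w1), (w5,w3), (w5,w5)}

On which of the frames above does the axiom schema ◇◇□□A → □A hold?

(b), (d)

The schema corresponds to a generalized confluence (Geach) condition: ∀x ∀y ∀z ((xR²y ∧ xRz) → ∃w (yR²w ∧ z = w)).
(a): fails — w0R²w1, w0Rw0 but no w with w1R²w and w0=w.
(b): satisfies the condition.
(c): fails — w0R²w0, w0Rw1 but no w with w0R²w and w1=w.
(d): satisfies the condition.
(e): fails — w0R²w2, w0Rw1 but no w with w2R²w and w1=w.
Valid on: (b), (d).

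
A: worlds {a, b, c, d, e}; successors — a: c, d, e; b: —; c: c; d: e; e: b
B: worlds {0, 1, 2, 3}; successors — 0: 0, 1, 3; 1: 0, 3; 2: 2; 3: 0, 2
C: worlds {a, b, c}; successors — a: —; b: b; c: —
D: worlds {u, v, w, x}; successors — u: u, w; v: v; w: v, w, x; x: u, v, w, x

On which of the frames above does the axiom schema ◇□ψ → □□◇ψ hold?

The schema corresponds to a generalized confluence (Geach) condition: ∀x ∀y ∀z ((xRy ∧ xR²z) → ∃w (yRw ∧ zRw)).
A: fails — aRc, aR²b but no w with cRw and bRw.
B: fails — 0R0, 0R²2 but no w with 0Rw and 2Rw.
C: condition met.
D: fails — uRu, uR²v but no t with uRt and vRt.
Valid on: C.

C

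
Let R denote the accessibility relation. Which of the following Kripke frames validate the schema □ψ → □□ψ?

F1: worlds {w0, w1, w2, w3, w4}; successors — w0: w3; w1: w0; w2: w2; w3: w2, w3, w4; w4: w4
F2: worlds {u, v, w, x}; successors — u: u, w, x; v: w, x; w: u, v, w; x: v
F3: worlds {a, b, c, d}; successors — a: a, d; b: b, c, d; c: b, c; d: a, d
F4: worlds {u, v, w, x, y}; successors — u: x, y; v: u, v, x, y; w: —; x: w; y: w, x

The schema corresponds to transitivity: ∀x ∀y ∀z (Rxy ∧ Ryz → Rxz).
F1: fails — Rw1w0 and Rw0w3 but not Rw1w3.
F2: fails — Ruw and Rwv but not Ruv.
F3: fails — Rcb and Rbd but not Rcd.
F4: fails — Rvx and Rxw but not Rvw.

none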